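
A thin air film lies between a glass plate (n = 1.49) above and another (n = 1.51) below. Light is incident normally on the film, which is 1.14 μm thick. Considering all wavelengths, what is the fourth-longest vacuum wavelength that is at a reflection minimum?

570 nm

At the upper boundary (n = 1.49 to n = 1.0) the reflected ray undergoes no phase shift.
Ray reflecting at the bottom interface goes from n = 1.0 toward n = 1.51: a half-wave phase shift.
Exactly one π shift → a net half-wave offset.
So the condition for destructive reflection is 2 n t = m λ.
λ = 2 n t / m. The fourth-longest wavelength is m = 4: λ = 2 × 1.0 × 1140 / 4.00 = 570 nm.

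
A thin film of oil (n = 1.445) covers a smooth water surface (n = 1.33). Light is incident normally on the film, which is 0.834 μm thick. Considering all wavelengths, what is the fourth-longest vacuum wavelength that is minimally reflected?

603 nm

Ray reflecting at the top interface goes from n = 1.0 toward n = 1.445: a half-wave phase shift.
Bottom surface (1.445 → 1.33): reflection off a lower-index medium gives no phase shift.
The two reflections differ by half a wavelength.
For dark reflection here: 2 n t = m λ.
λ = 2 n t / m. The fourth-longest wavelength is m = 4: λ = 2 × 1.445 × 834 / 4.00 = 603 nm.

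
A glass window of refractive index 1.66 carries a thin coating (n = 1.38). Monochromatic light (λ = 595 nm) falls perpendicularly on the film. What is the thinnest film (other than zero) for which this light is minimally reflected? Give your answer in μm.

0.108 μm

Top surface (1.0 → 1.38): reflection off a higher-index medium gives a half-wave phase shift.
Bottom surface (1.38 → 1.66): reflection off a higher-index medium gives a half-wave phase shift.
Net: no relative phase inversion (both shifts match).
For minimum reflection here: 2 n t = (m + ½) λ.
Minimum at m = 0: t = λ / (4 n) = 595 / (4 × 1.38) = 108 nm.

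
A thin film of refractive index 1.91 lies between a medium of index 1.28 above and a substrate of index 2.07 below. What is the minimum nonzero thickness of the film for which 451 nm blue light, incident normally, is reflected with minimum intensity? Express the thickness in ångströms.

At the upper boundary (n = 1.28 to n = 1.91) the reflected ray undergoes a half-wave phase shift.
At the lower boundary (n = 1.91 to n = 2.07) the reflected ray undergoes a half-wave phase shift.
Zero or two π shifts → no net half-wave offset.
So the condition for destructive reflection is 2 n t = (m + ½) λ.
Minimum at m = 0: t = λ / (4 n) = 451 / (4 × 1.91) = 59.0 nm.

590 Å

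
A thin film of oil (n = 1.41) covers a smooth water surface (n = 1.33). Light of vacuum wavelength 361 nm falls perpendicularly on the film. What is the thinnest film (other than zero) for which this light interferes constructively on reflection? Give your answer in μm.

At the upper boundary (n = 1.0 to n = 1.41) the reflected ray undergoes a half-wave phase shift.
At the lower boundary (n = 1.41 to n = 1.33) the reflected ray undergoes no phase shift.
Net: one phase inversion between the two reflected rays.
For maximum reflection here: 2 n t = (m + ½) λ.
Minimum at m = 0: t = λ / (4 n) = 361 / (4 × 1.41) = 64.0 nm.

0.0640 μm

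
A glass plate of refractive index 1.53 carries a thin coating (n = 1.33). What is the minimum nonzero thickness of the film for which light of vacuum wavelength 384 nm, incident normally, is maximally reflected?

Top surface (1.0 → 1.33): reflection off a higher-index medium gives a half-wave phase shift.
Bottom surface (1.33 → 1.53): reflection off a higher-index medium gives a half-wave phase shift.
Net: no relative phase inversion (both shifts match).
With no net inversion, constructive interference in reflection requires 2 n t = m λ.
Minimum nonzero at m = 1: t = λ / (2 n) = 384 / (2 × 1.33) = 144 nm.

144 nm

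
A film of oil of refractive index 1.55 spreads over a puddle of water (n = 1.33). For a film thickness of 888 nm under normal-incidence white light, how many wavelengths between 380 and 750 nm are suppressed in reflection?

4

Top surface (1.0 → 1.55): reflection off a higher-index medium gives a half-wave phase shift.
Ray reflecting at the bottom interface goes from n = 1.55 toward n = 1.33: no phase shift.
The two reflections differ by half a wavelength.
With one net inversion, destructive interference in reflection requires 2 n t = m λ.
λ = 2 n t / m = 2753 / m nm.
m=3: 918 nm (IR); m=4: 688 nm (visible); m=5: 551 nm (visible); m=6: 459 nm (visible); m=7: 393 nm (visible); m=8: 344 nm (UV).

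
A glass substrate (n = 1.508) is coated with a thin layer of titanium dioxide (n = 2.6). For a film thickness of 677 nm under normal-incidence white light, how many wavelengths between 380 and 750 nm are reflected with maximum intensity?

Top surface (1.0 → 2.6): reflection off a higher-index medium gives a half-wave phase shift.
At the lower boundary (n = 2.6 to n = 1.508) the reflected ray undergoes no phase shift.
Exactly one π shift → a net half-wave offset.
For maximum reflection here: 2 n t = (m + ½) λ.
λ = 2 n t / (m + ½) = 3520 / (m + ½) nm.
m=4: 782 nm (IR); m=5: 640 nm (visible); m=6: 542 nm (visible); m=7: 469 nm (visible); m=8: 414 nm (visible); m=9: 371 nm (UV).

4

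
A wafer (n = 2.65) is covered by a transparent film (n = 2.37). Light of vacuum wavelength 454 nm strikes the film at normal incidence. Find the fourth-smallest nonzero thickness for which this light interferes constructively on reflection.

Ray reflecting at the top interface goes from n = 1.0 toward n = 2.37: a half-wave phase shift.
Ray reflecting at the bottom interface goes from n = 2.37 toward n = 2.65: a half-wave phase shift.
Zero or two π shifts → no net half-wave offset.
So the condition for constructive reflection is 2 n t = m λ.
The fourth-smallest nonzero thickness corresponds to m = 4: t = m λ / (2 n) = 4.00 × 454 / (2 × 2.37) = 383 nm.

383 nm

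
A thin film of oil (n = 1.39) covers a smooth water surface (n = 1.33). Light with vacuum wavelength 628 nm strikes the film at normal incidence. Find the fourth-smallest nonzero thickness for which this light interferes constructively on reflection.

Top surface (1.0 → 1.39): reflection off a higher-index medium gives a half-wave phase shift.
At the lower boundary (n = 1.39 to n = 1.33) the reflected ray undergoes no phase shift.
Net: one phase inversion between the two reflected rays.
So the condition for constructive reflection is 2 n t = (m + ½) λ.
The fourth-smallest nonzero thickness corresponds to m = 3: t = (m + ½) λ / (2 n) = 3.50 × 628 / (2 × 1.39) = 791 nm.

791 nm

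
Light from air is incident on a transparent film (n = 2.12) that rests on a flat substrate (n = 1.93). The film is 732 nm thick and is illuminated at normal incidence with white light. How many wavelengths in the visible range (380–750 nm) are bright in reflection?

At the upper boundary (n = 1.0 to n = 2.12) the reflected ray undergoes a half-wave phase shift.
At the lower boundary (n = 2.12 to n = 1.93) the reflected ray undergoes no phase shift.
Exactly one π shift → a net half-wave offset.
For maximum reflection here: 2 n t = (m + ½) λ.
λ = 2 n t / (m + ½) = 3104 / (m + ½) nm.
m=3: 887 nm (IR); m=4: 690 nm (visible); m=5: 564 nm (visible); m=6: 477 nm (visible); m=7: 414 nm (visible); m=8: 365 nm (UV).

4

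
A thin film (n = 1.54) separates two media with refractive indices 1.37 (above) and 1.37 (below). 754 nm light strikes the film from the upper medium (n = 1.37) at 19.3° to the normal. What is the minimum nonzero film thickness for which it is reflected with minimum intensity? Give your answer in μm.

0.256 μm

Ray reflecting at the top interface goes from n = 1.37 toward n = 1.54: a half-wave phase shift.
Ray reflecting at the bottom interface goes from n = 1.54 toward n = 1.37: no phase shift.
Exactly one π shift → a net half-wave offset.
For weak reflection here: 2 n t cos θ_r = m λ.
Snell's law: 1.37 sin 19.3° = 1.54 sin θ_r → sin θ_r = 0.294, cos θ_r = 0.956.
Minimum nonzero at m = 1: t = λ / (2 n cos θ_r) = 754 / (2 × 1.54 × 0.956) = 256 nm.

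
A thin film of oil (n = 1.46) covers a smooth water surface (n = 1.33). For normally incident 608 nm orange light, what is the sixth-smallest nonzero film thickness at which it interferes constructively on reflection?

Top surface (1.0 → 1.46): reflection off a higher-index medium gives a half-wave phase shift.
At the lower boundary (n = 1.46 to n = 1.33) the reflected ray undergoes no phase shift.
Net: one phase inversion between the two reflected rays.
For maximum reflection here: 2 n t = (m + ½) λ.
The sixth-smallest nonzero thickness corresponds to m = 5: t = (m + ½) λ / (2 n) = 5.50 × 608 / (2 × 1.46) = 1145 nm.

1145 nm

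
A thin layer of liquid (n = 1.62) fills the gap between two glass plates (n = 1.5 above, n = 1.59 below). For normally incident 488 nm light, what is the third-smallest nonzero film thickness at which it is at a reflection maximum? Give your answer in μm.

At the upper boundary (n = 1.5 to n = 1.62) the reflected ray undergoes a half-wave phase shift.
Bottom surface (1.62 → 1.59): reflection off a lower-index medium gives no phase shift.
Exactly one π shift → a net half-wave offset.
So the condition for constructive reflection is 2 n t = (m + ½) λ.
The third-smallest nonzero thickness corresponds to m = 2: t = (m + ½) λ / (2 n) = 2.50 × 488 / (2 × 1.62) = 377 nm.

0.377 μm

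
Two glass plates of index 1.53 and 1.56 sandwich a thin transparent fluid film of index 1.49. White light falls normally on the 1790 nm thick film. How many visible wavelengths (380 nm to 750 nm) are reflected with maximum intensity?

7

At the upper boundary (n = 1.53 to n = 1.49) the reflected ray undergoes no phase shift.
At the lower boundary (n = 1.49 to n = 1.56) the reflected ray undergoes a half-wave phase shift.
Exactly one π shift → a net half-wave offset.
So the condition for constructive reflection is 2 n t = (m + ½) λ.
λ = 2 n t / (m + ½) = 5334 / (m + ½) nm.
m=6: 821 nm (IR); m=7: 711 nm (visible); m=8: 628 nm (visible); m=9: 561 nm (visible); m=10: 508 nm (visible); m=11: 464 nm (visible); m=12: 427 nm (visible); m=13: 395 nm (visible); m=14: 368 nm (UV).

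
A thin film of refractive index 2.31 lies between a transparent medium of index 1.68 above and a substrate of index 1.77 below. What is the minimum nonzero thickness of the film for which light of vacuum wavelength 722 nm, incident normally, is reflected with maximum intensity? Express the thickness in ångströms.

781 Å

Ray reflecting at the top interface goes from n = 1.68 toward n = 2.31: a half-wave phase shift.
Bottom surface (2.31 → 1.77): reflection off a lower-index medium gives no phase shift.
The two reflections differ by half a wavelength.
So the condition for constructive reflection is 2 n t = (m + ½) λ.
Minimum at m = 0: t = λ / (4 n) = 722 / (4 × 2.31) = 78.1 nm.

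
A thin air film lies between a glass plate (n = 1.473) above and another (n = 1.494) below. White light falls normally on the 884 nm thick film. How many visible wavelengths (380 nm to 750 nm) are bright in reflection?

3

Ray reflecting at the top interface goes from n = 1.473 toward n = 1.0: no phase shift.
Bottom surface (1.0 → 1.494): reflection off a higher-index medium gives a half-wave phase shift.
Net: one phase inversion between the two reflected rays.
So the condition for constructive reflection is 2 n t = (m + ½) λ.
λ = 2 n t / (m + ½) = 1768 / (m + ½) nm.
m=1: 1179 nm (IR); m=2: 707 nm (visible); m=3: 505 nm (visible); m=4: 393 nm (visible); m=5: 321 nm (UV).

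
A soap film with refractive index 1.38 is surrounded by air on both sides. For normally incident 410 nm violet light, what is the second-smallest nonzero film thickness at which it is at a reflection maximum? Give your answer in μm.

0.223 μm

Ray reflecting at the top interface goes from n = 1.0 toward n = 1.38: a half-wave phase shift.
Bottom surface (1.38 → 1.0): reflection off a lower-index medium gives no phase shift.
The two reflections differ by half a wavelength.
So the condition for constructive reflection is 2 n t = (m + ½) λ.
The second-smallest nonzero thickness corresponds to m = 1: t = (m + ½) λ / (2 n) = 1.50 × 410 / (2 × 1.38) = 223 nm.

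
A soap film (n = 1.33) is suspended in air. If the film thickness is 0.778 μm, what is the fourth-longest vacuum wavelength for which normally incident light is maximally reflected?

Top surface (1.0 → 1.33): reflection off a higher-index medium gives a half-wave phase shift.
Ray reflecting at the bottom interface goes from n = 1.33 toward n = 1.0: no phase shift.
Net: one phase inversion between the two reflected rays.
With one net inversion, constructive interference in reflection requires 2 n t = (m + ½) λ.
λ = 2 n t / (m + ½). The fourth-longest wavelength is m = 3: λ = 2 × 1.33 × 778 / 3.50 = 591 nm.

591 nm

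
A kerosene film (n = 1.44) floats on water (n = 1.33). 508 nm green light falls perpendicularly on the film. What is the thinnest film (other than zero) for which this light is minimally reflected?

176 nm

Ray reflecting at the top interface goes from n = 1.0 toward n = 1.44: a half-wave phase shift.
Ray reflecting at the bottom interface goes from n = 1.44 toward n = 1.33: no phase shift.
The two reflections differ by half a wavelength.
For weak reflection here: 2 n t = m λ.
Minimum nonzero at m = 1: t = λ / (2 n) = 508 / (2 × 1.44) = 176 nm.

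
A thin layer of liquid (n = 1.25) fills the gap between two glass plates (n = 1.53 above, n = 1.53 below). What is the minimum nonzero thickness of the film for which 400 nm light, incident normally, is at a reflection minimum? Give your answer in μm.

0.160 μm

Top surface (1.53 → 1.25): reflection off a lower-index medium gives no phase shift.
Ray reflecting at the bottom interface goes from n = 1.25 toward n = 1.53: a half-wave phase shift.
The two reflections differ by half a wavelength.
With one net inversion, destructive interference in reflection requires 2 n t = m λ.
Minimum nonzero at m = 1: t = λ / (2 n) = 400 / (2 × 1.25) = 160 nm.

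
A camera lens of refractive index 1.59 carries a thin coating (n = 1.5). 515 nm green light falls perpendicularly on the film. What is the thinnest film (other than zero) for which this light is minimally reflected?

85.8 nm

Ray reflecting at the top interface goes from n = 1.0 toward n = 1.5: a half-wave phase shift.
Bottom surface (1.5 → 1.59): reflection off a higher-index medium gives a half-wave phase shift.
The two reflections carry the same phase change, so no net offset.
With no net inversion, destructive interference in reflection requires 2 n t = (m + ½) λ.
Minimum at m = 0: t = λ / (4 n) = 515 / (4 × 1.5) = 85.8 nm.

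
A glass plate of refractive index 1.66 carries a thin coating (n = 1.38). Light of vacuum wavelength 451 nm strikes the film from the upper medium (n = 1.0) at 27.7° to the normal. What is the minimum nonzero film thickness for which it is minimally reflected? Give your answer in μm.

At the upper boundary (n = 1.0 to n = 1.38) the reflected ray undergoes a half-wave phase shift.
At the lower boundary (n = 1.38 to n = 1.66) the reflected ray undergoes a half-wave phase shift.
Zero or two π shifts → no net half-wave offset.
For minimum reflection here: 2 n t cos θ_r = (m + ½) λ.
Snell's law: 1.0 sin 27.7° = 1.38 sin θ_r → sin θ_r = 0.337, cos θ_r = 0.942.
Minimum at m = 0: t = λ / (4 n cos θ_r) = 451 / (4 × 1.38 × 0.942) = 86.8 nm.

0.0868 μm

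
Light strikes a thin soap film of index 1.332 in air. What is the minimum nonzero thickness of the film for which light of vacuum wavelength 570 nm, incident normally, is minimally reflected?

214 nm

Top surface (1.0 → 1.332): reflection off a higher-index medium gives a half-wave phase shift.
Ray reflecting at the bottom interface goes from n = 1.332 toward n = 1.0: no phase shift.
The two reflections differ by half a wavelength.
For dark reflection here: 2 n t = m λ.
Minimum nonzero at m = 1: t = λ / (2 n) = 570 / (2 × 1.332) = 214 nm.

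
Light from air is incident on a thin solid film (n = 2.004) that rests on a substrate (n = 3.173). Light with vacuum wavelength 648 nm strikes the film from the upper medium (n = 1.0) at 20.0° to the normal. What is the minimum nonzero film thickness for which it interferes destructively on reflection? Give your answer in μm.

Ray reflecting at the top interface goes from n = 1.0 toward n = 2.004: a half-wave phase shift.
Bottom surface (2.004 → 3.173): reflection off a higher-index medium gives a half-wave phase shift.
Net: no relative phase inversion (both shifts match).
So the condition for destructive reflection is 2 n t cos θ_r = (m + ½) λ.
Snell's law: 1.0 sin 20.0° = 2.004 sin θ_r → sin θ_r = 0.171, cos θ_r = 0.985.
Minimum at m = 0: t = λ / (4 n cos θ_r) = 648 / (4 × 2.004 × 0.985) = 82.0 nm.

0.0820 μm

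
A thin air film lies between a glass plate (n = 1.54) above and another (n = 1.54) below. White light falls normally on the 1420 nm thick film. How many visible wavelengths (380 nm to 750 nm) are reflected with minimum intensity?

At the upper boundary (n = 1.54 to n = 1.0) the reflected ray undergoes no phase shift.
At the lower boundary (n = 1.0 to n = 1.54) the reflected ray undergoes a half-wave phase shift.
The two reflections differ by half a wavelength.
With one net inversion, destructive interference in reflection requires 2 n t = m λ.
λ = 2 n t / m = 2840 / m nm.
m=3: 947 nm (IR); m=4: 710 nm (visible); m=5: 568 nm (visible); m=6: 473 nm (visible); m=7: 406 nm (visible); m=8: 355 nm (UV).

4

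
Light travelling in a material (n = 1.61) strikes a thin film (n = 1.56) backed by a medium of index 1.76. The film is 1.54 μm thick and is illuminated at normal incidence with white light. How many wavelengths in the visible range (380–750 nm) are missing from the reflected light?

Top surface (1.61 → 1.56): reflection off a lower-index medium gives no phase shift.
Ray reflecting at the bottom interface goes from n = 1.56 toward n = 1.76: a half-wave phase shift.
Exactly one π shift → a net half-wave offset.
So the condition for destructive reflection is 2 n t = m λ.
λ = 2 n t / m = 4805 / m nm.
m=6: 801 nm (IR); m=7: 686 nm (visible); m=8: 601 nm (visible); m=9: 534 nm (visible); m=10: 480 nm (visible); m=11: 437 nm (visible); m=12: 400 nm (visible); m=13: 370 nm (UV).

6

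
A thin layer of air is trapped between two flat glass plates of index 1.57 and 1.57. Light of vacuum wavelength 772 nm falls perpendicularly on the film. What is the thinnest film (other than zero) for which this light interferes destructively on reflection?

At the upper boundary (n = 1.57 to n = 1.0) the reflected ray undergoes no phase shift.
Ray reflecting at the bottom interface goes from n = 1.0 toward n = 1.57: a half-wave phase shift.
Net: one phase inversion between the two reflected rays.
For weak reflection here: 2 n t = m λ.
Minimum nonzero at m = 1: t = λ / (2 n) = 772 / (2 × 1.0) = 386 nm.

386 nm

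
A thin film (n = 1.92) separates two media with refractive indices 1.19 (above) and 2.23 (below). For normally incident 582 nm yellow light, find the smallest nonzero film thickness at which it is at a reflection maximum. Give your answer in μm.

Ray reflecting at the top interface goes from n = 1.19 toward n = 1.92: a half-wave phase shift.
Ray reflecting at the bottom interface goes from n = 1.92 toward n = 2.23: a half-wave phase shift.
Net: no relative phase inversion (both shifts match).
With no net inversion, constructive interference in reflection requires 2 n t = m λ.
Minimum nonzero at m = 1: t = λ / (2 n) = 582 / (2 × 1.92) = 152 nm.

0.152 μm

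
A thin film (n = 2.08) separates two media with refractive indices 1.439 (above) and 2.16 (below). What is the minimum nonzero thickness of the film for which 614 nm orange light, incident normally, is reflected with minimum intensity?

Top surface (1.439 → 2.08): reflection off a higher-index medium gives a half-wave phase shift.
Ray reflecting at the bottom interface goes from n = 2.08 toward n = 2.16: a half-wave phase shift.
Zero or two π shifts → no net half-wave offset.
So the condition for destructive reflection is 2 n t = (m + ½) λ.
Minimum at m = 0: t = λ / (4 n) = 614 / (4 × 2.08) = 73.8 nm.

73.8 nm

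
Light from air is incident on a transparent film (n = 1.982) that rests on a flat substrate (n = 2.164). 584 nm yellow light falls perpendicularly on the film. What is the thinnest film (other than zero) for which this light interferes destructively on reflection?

73.7 nm

At the upper boundary (n = 1.0 to n = 1.982) the reflected ray undergoes a half-wave phase shift.
Bottom surface (1.982 → 2.164): reflection off a higher-index medium gives a half-wave phase shift.
Net: no relative phase inversion (both shifts match).
With no net inversion, destructive interference in reflection requires 2 n t = (m + ½) λ.
Minimum at m = 0: t = λ / (4 n) = 584 / (4 × 1.982) = 73.7 nm.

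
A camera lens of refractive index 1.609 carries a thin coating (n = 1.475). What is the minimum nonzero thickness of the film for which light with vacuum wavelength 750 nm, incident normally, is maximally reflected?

Top surface (1.0 → 1.475): reflection off a higher-index medium gives a half-wave phase shift.
Ray reflecting at the bottom interface goes from n = 1.475 toward n = 1.609: a half-wave phase shift.
The two reflections carry the same phase change, so no net offset.
For strong reflection here: 2 n t = m λ.
Minimum nonzero at m = 1: t = λ / (2 n) = 750 / (2 × 1.475) = 254 nm.

254 nm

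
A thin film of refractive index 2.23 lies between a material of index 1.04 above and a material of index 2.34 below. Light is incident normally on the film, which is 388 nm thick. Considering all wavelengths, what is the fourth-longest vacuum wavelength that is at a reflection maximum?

433 nm

At the upper boundary (n = 1.04 to n = 2.23) the reflected ray undergoes a half-wave phase shift.
At the lower boundary (n = 2.23 to n = 2.34) the reflected ray undergoes a half-wave phase shift.
Net: no relative phase inversion (both shifts match).
With no net inversion, constructive interference in reflection requires 2 n t = m λ.
λ = 2 n t / m. The fourth-longest wavelength is m = 4: λ = 2 × 2.23 × 388 / 4.00 = 433 nm.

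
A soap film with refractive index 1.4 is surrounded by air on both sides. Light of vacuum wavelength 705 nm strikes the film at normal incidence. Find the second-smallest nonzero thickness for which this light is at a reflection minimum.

504 nm

At the upper boundary (n = 1.0 to n = 1.4) the reflected ray undergoes a half-wave phase shift.
At the lower boundary (n = 1.4 to n = 1.0) the reflected ray undergoes no phase shift.
The two reflections differ by half a wavelength.
So the condition for destructive reflection is 2 n t = m λ.
The second-smallest nonzero thickness corresponds to m = 2: t = m λ / (2 n) = 2.00 × 705 / (2 × 1.4) = 504 nm.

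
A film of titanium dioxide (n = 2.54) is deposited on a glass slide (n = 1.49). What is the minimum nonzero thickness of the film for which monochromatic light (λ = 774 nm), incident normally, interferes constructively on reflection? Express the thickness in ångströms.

762 Å

At the upper boundary (n = 1.0 to n = 2.54) the reflected ray undergoes a half-wave phase shift.
At the lower boundary (n = 2.54 to n = 1.49) the reflected ray undergoes no phase shift.
Net: one phase inversion between the two reflected rays.
With one net inversion, constructive interference in reflection requires 2 n t = (m + ½) λ.
Minimum at m = 0: t = λ / (4 n) = 774 / (4 × 2.54) = 76.2 nm.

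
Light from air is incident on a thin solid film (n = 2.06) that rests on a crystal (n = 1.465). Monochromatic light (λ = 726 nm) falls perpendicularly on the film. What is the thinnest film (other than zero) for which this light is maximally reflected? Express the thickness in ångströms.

Top surface (1.0 → 2.06): reflection off a higher-index medium gives a half-wave phase shift.
Ray reflecting at the bottom interface goes from n = 2.06 toward n = 1.465: no phase shift.
Exactly one π shift → a net half-wave offset.
So the condition for constructive reflection is 2 n t = (m + ½) λ.
Minimum at m = 0: t = λ / (4 n) = 726 / (4 × 2.06) = 88.1 nm.

881 Å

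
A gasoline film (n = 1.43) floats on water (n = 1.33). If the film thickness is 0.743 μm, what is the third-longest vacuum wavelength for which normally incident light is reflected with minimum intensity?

708 nm

Top surface (1.0 → 1.43): reflection off a higher-index medium gives a half-wave phase shift.
Bottom surface (1.43 → 1.33): reflection off a lower-index medium gives no phase shift.
Exactly one π shift → a net half-wave offset.
For minimum reflection here: 2 n t = m λ.
λ = 2 n t / m. The third-longest wavelength is m = 3: λ = 2 × 1.43 × 743 / 3.00 = 708 nm.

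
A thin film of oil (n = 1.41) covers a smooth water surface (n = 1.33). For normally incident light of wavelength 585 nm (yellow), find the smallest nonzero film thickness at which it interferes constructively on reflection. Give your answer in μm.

Top surface (1.0 → 1.41): reflection off a higher-index medium gives a half-wave phase shift.
At the lower boundary (n = 1.41 to n = 1.33) the reflected ray undergoes no phase shift.
The two reflections differ by half a wavelength.
For maximum reflection here: 2 n t = (m + ½) λ.
Minimum at m = 0: t = λ / (4 n) = 585 / (4 × 1.41) = 104 nm.

0.104 μm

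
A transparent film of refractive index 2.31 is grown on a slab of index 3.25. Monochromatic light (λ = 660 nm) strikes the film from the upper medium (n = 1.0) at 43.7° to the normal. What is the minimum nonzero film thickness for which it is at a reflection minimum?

Top surface (1.0 → 2.31): reflection off a higher-index medium gives a half-wave phase shift.
At the lower boundary (n = 2.31 to n = 3.25) the reflected ray undergoes a half-wave phase shift.
Zero or two π shifts → no net half-wave offset.
With no net inversion, destructive interference in reflection requires 2 n t cos θ_r = (m + ½) λ.
Snell's law: 1.0 sin 43.7° = 2.31 sin θ_r → sin θ_r = 0.299, cos θ_r = 0.954.
Minimum at m = 0: t = λ / (4 n cos θ_r) = 660 / (4 × 2.31 × 0.954) = 74.9 nm.

74.9 nm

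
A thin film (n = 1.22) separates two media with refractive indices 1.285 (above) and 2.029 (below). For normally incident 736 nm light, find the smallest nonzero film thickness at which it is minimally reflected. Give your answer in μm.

Top surface (1.285 → 1.22): reflection off a lower-index medium gives no phase shift.
Ray reflecting at the bottom interface goes from n = 1.22 toward n = 2.029: a half-wave phase shift.
Net: one phase inversion between the two reflected rays.
So the condition for destructive reflection is 2 n t = m λ.
Minimum nonzero at m = 1: t = λ / (2 n) = 736 / (2 × 1.22) = 302 nm.

0.302 μm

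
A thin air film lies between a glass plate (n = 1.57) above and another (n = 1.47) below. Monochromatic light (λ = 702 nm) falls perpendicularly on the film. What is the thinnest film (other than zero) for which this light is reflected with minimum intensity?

351 nm

Top surface (1.57 → 1.0): reflection off a lower-index medium gives no phase shift.
Bottom surface (1.0 → 1.47): reflection off a higher-index medium gives a half-wave phase shift.
Exactly one π shift → a net half-wave offset.
For dark reflection here: 2 n t = m λ.
Minimum nonzero at m = 1: t = λ / (2 n) = 702 / (2 × 1.0) = 351 nm.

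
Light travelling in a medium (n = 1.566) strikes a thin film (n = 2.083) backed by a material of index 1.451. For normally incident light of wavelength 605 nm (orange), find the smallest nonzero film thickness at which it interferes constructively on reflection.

Top surface (1.566 → 2.083): reflection off a higher-index medium gives a half-wave phase shift.
Ray reflecting at the bottom interface goes from n = 2.083 toward n = 1.451: no phase shift.
The two reflections differ by half a wavelength.
With one net inversion, constructive interference in reflection requires 2 n t = (m + ½) λ.
Minimum at m = 0: t = λ / (4 n) = 605 / (4 × 2.083) = 72.6 nm.

72.6 nm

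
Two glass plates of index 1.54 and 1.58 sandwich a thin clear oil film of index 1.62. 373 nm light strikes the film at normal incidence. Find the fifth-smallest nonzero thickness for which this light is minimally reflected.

Ray reflecting at the top interface goes from n = 1.54 toward n = 1.62: a half-wave phase shift.
Ray reflecting at the bottom interface goes from n = 1.62 toward n = 1.58: no phase shift.
Exactly one π shift → a net half-wave offset.
With one net inversion, destructive interference in reflection requires 2 n t = m λ.
The fifth-smallest nonzero thickness corresponds to m = 5: t = m λ / (2 n) = 5.00 × 373 / (2 × 1.62) = 576 nm.

576 nm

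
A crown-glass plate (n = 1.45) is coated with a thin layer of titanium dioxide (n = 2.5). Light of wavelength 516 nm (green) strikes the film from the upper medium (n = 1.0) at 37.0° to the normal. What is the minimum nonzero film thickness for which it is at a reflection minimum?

106 nm

At the upper boundary (n = 1.0 to n = 2.5) the reflected ray undergoes a half-wave phase shift.
Ray reflecting at the bottom interface goes from n = 2.5 toward n = 1.45: no phase shift.
The two reflections differ by half a wavelength.
With one net inversion, destructive interference in reflection requires 2 n t cos θ_r = m λ.
Snell's law: 1.0 sin 37.0° = 2.5 sin θ_r → sin θ_r = 0.241, cos θ_r = 0.971.
Minimum nonzero at m = 1: t = λ / (2 n cos θ_r) = 516 / (2 × 2.5 × 0.971) = 106 nm.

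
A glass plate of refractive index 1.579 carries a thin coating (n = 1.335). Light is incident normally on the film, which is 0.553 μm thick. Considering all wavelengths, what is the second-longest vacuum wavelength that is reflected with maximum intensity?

Top surface (1.0 → 1.335): reflection off a higher-index medium gives a half-wave phase shift.
At the lower boundary (n = 1.335 to n = 1.579) the reflected ray undergoes a half-wave phase shift.
Zero or two π shifts → no net half-wave offset.
So the condition for constructive reflection is 2 n t = m λ.
λ = 2 n t / m. The second-longest wavelength is m = 2: λ = 2 × 1.335 × 553 / 2.00 = 738 nm.

738 nm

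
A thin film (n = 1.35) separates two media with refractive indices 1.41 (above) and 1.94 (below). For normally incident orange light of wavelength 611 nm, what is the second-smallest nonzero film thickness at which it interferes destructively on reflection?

453 nm

Ray reflecting at the top interface goes from n = 1.41 toward n = 1.35: no phase shift.
Bottom surface (1.35 → 1.94): reflection off a higher-index medium gives a half-wave phase shift.
Exactly one π shift → a net half-wave offset.
For dark reflection here: 2 n t = m λ.
The second-smallest nonzero thickness corresponds to m = 2: t = m λ / (2 n) = 2.00 × 611 / (2 × 1.35) = 453 nm.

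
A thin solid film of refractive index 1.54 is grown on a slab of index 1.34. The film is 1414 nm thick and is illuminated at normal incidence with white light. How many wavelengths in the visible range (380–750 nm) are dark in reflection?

Ray reflecting at the top interface goes from n = 1.0 toward n = 1.54: a half-wave phase shift.
At the lower boundary (n = 1.54 to n = 1.34) the reflected ray undergoes no phase shift.
The two reflections differ by half a wavelength.
With one net inversion, destructive interference in reflection requires 2 n t = m λ.
λ = 2 n t / m = 4355 / m nm.
m=5: 871 nm (IR); m=6: 726 nm (visible); m=7: 622 nm (visible); m=8: 544 nm (visible); m=9: 484 nm (visible); m=10: 436 nm (visible); m=11: 396 nm (visible); m=12: 363 nm (UV).

6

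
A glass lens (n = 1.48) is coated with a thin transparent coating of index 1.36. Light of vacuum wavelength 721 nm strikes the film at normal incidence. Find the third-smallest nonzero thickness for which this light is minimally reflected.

663 nm

At the upper boundary (n = 1.0 to n = 1.36) the reflected ray undergoes a half-wave phase shift.
Ray reflecting at the bottom interface goes from n = 1.36 toward n = 1.48: a half-wave phase shift.
The two reflections carry the same phase change, so no net offset.
With no net inversion, destructive interference in reflection requires 2 n t = (m + ½) λ.
The third-smallest nonzero thickness corresponds to m = 2: t = (m + ½) λ / (2 n) = 2.50 × 721 / (2 × 1.36) = 663 nm.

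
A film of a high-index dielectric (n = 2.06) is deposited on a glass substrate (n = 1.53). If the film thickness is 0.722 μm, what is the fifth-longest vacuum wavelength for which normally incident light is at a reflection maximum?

661 nm

Ray reflecting at the top interface goes from n = 1.0 toward n = 2.06: a half-wave phase shift.
Bottom surface (2.06 → 1.53): reflection off a lower-index medium gives no phase shift.
The two reflections differ by half a wavelength.
With one net inversion, constructive interference in reflection requires 2 n t = (m + ½) λ.
λ = 2 n t / (m + ½). The fifth-longest wavelength is m = 4: λ = 2 × 2.06 × 722 / 4.50 = 661 nm.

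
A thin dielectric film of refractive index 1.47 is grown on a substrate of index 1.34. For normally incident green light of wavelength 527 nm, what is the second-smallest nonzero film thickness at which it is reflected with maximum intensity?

269 nm

Top surface (1.0 → 1.47): reflection off a higher-index medium gives a half-wave phase shift.
Bottom surface (1.47 → 1.34): reflection off a lower-index medium gives no phase shift.
The two reflections differ by half a wavelength.
With one net inversion, constructive interference in reflection requires 2 n t = (m + ½) λ.
The second-smallest nonzero thickness corresponds to m = 1: t = (m + ½) λ / (2 n) = 1.50 × 527 / (2 × 1.47) = 269 nm.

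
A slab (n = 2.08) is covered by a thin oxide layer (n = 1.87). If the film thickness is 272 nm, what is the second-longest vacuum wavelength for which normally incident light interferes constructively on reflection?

Top surface (1.0 → 1.87): reflection off a higher-index medium gives a half-wave phase shift.
At the lower boundary (n = 1.87 to n = 2.08) the reflected ray undergoes a half-wave phase shift.
The two reflections carry the same phase change, so no net offset.
So the condition for constructive reflection is 2 n t = m λ.
λ = 2 n t / m. The second-longest wavelength is m = 2: λ = 2 × 1.87 × 272 / 2.00 = 509 nm.

509 nm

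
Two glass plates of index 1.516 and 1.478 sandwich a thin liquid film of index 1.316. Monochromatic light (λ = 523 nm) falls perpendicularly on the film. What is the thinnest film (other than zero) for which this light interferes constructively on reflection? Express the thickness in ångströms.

Top surface (1.516 → 1.316): reflection off a lower-index medium gives no phase shift.
Ray reflecting at the bottom interface goes from n = 1.316 toward n = 1.478: a half-wave phase shift.
The two reflections differ by half a wavelength.
So the condition for constructive reflection is 2 n t = (m + ½) λ.
Minimum at m = 0: t = λ / (4 n) = 523 / (4 × 1.316) = 99.4 nm.

994 Å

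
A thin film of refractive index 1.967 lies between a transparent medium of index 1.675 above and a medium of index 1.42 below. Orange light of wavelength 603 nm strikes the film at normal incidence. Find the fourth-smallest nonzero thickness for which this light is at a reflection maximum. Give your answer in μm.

0.536 μm

Top surface (1.675 → 1.967): reflection off a higher-index medium gives a half-wave phase shift.
At the lower boundary (n = 1.967 to n = 1.42) the reflected ray undergoes no phase shift.
Net: one phase inversion between the two reflected rays.
With one net inversion, constructive interference in reflection requires 2 n t = (m + ½) λ.
The fourth-smallest nonzero thickness corresponds to m = 3: t = (m + ½) λ / (2 n) = 3.50 × 603 / (2 × 1.967) = 536 nm.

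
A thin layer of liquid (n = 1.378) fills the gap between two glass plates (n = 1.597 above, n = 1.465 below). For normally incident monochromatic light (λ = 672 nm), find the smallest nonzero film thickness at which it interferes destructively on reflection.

At the upper boundary (n = 1.597 to n = 1.378) the reflected ray undergoes no phase shift.
Bottom surface (1.378 → 1.465): reflection off a higher-index medium gives a half-wave phase shift.
Exactly one π shift → a net half-wave offset.
For weak reflection here: 2 n t = m λ.
Minimum nonzero at m = 1: t = λ / (2 n) = 672 / (2 × 1.378) = 244 nm.

244 nm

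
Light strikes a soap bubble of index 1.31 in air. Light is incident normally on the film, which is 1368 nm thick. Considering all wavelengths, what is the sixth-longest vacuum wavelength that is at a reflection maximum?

Top surface (1.0 → 1.31): reflection off a higher-index medium gives a half-wave phase shift.
Bottom surface (1.31 → 1.0): reflection off a lower-index medium gives no phase shift.
Exactly one π shift → a net half-wave offset.
For bright reflection here: 2 n t = (m + ½) λ.
λ = 2 n t / (m + ½). The sixth-longest wavelength is m = 5: λ = 2 × 1.31 × 1368 / 5.50 = 652 nm.

652 nm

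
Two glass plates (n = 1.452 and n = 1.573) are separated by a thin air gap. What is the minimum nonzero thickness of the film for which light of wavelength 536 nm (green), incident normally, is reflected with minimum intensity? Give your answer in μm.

0.268 μm

Top surface (1.452 → 1.0): reflection off a lower-index medium gives no phase shift.
Ray reflecting at the bottom interface goes from n = 1.0 toward n = 1.573: a half-wave phase shift.
Exactly one π shift → a net half-wave offset.
For weak reflection here: 2 n t = m λ.
Minimum nonzero at m = 1: t = λ / (2 n) = 536 / (2 × 1.0) = 268 nm.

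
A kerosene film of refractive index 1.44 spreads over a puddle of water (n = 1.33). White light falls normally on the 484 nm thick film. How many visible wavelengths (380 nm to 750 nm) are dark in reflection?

2

Ray reflecting at the top interface goes from n = 1.0 toward n = 1.44: a half-wave phase shift.
Ray reflecting at the bottom interface goes from n = 1.44 toward n = 1.33: no phase shift.
Net: one phase inversion between the two reflected rays.
With one net inversion, destructive interference in reflection requires 2 n t = m λ.
λ = 2 n t / m = 1394 / m nm.
m=1: 1394 nm (IR); m=2: 697 nm (visible); m=3: 465 nm (visible); m=4: 348 nm (UV).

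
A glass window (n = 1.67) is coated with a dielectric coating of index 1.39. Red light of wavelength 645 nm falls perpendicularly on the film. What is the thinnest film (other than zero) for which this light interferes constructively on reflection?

232 nm

At the upper boundary (n = 1.0 to n = 1.39) the reflected ray undergoes a half-wave phase shift.
At the lower boundary (n = 1.39 to n = 1.67) the reflected ray undergoes a half-wave phase shift.
Net: no relative phase inversion (both shifts match).
With no net inversion, constructive interference in reflection requires 2 n t = m λ.
Minimum nonzero at m = 1: t = λ / (2 n) = 645 / (2 × 1.39) = 232 nm.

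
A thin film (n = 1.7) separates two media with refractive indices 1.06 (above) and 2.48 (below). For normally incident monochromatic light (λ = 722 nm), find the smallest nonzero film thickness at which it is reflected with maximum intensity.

Ray reflecting at the top interface goes from n = 1.06 toward n = 1.7: a half-wave phase shift.
Ray reflecting at the bottom interface goes from n = 1.7 toward n = 2.48: a half-wave phase shift.
Zero or two π shifts → no net half-wave offset.
For bright reflection here: 2 n t = m λ.
Minimum nonzero at m = 1: t = λ / (2 n) = 722 / (2 × 1.7) = 212 nm.

212 nm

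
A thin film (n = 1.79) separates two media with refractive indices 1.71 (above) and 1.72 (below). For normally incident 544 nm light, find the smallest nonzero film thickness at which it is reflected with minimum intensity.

Ray reflecting at the top interface goes from n = 1.71 toward n = 1.79: a half-wave phase shift.
Bottom surface (1.79 → 1.72): reflection off a lower-index medium gives no phase shift.
Net: one phase inversion between the two reflected rays.
For minimum reflection here: 2 n t = m λ.
Minimum nonzero at m = 1: t = λ / (2 n) = 544 / (2 × 1.79) = 152 nm.

152 nm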